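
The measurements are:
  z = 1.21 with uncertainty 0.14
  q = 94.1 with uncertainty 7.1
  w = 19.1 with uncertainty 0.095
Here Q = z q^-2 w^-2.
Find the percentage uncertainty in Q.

19.0%

Q is a product of powers, so relative uncertainties combine in quadrature:
  (1·δz/z)² = (1×0.116)² = 0.0134;  (-2·δq/q)² = (-2×0.0755)² = 0.0228;  (-2·δw/w)² = (-2×0.00497)² = 9.9e-05
δQ/Q = √(0.0363) = 0.190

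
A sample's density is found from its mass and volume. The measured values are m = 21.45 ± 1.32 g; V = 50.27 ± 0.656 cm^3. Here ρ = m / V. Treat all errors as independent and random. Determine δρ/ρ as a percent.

6.29%

ρ is a product of powers, so relative uncertainties combine in quadrature:
  (1·δm/m)² = (1×0.0615)² = 0.00379;  (-1·δV/V)² = (-1×0.0130)² = 0.000170
δρ/ρ = √(0.00396) = 0.0629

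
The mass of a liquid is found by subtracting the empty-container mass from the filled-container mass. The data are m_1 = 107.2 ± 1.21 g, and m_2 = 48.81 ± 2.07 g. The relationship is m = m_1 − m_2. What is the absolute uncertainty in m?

m is a linear combination, so absolute uncertainties add in quadrature:
  (δm_1)² = 1.46;  (δm_2)² = 4.28
δm = √(5.75) = 2.40 g

2.40 g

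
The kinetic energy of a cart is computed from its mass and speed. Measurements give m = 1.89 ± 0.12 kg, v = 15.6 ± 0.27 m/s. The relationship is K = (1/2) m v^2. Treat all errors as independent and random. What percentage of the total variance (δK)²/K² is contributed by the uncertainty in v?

22.9%

(δK/K)² = (1·δm/m)² + (2·δv/v)²
  m term: (1×0.0635)² = 0.00403
  v term: (2×0.0173)² = 0.00120
Total = 0.00523. Share from v = 0.00120/0.00523 = 0.229.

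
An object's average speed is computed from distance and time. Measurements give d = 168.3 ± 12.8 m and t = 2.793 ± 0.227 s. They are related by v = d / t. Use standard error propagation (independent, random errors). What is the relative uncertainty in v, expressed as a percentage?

For a monomial v ∝ d, t^-1, fractional errors add in quadrature:
  (1·δd/d)² = (1×0.0761)² = 0.00578;  (-1·δt/t)² = (-1×0.0813)² = 0.00661
δv/v = √(0.0124) = 0.111

11.1%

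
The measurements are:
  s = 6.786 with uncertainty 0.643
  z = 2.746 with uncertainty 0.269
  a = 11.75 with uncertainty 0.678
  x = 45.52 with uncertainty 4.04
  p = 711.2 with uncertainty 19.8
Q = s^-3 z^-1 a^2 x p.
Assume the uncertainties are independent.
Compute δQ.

1750

For a monomial Q ∝ s^-3, z^-1, a^2, x, p, fractional errors add in quadrature:
  (-3·δs/s)² = (-3×0.0948)² = 0.0808;  (-1·δz/z)² = (-1×0.0980)² = 0.00960;  (2·δa/a)² = (2×0.0577)² = 0.0133;  (1·δx/x)² = (1×0.0888)² = 0.00788;  (1·δp/p)² = (1×0.0278)² = 0.000775
δQ/Q = √(0.112) = 0.335
Q = 5209, so δQ = 0.335 × 5209 = 1750.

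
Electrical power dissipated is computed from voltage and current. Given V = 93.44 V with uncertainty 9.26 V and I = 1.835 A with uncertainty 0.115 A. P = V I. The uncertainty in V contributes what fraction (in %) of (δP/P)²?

(δP/P)² = (1·δV/V)² + (1·δI/I)²
  V term: (1×0.0991)² = 0.00982
  I term: (1×0.0627)² = 0.00393
Total = 0.0137. Share from V = 0.00982/0.0137 = 0.714.

71.4%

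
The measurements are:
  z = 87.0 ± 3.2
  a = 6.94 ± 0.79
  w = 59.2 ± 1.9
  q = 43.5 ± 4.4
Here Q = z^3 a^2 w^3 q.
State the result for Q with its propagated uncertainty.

(2.86 ± 0.827) × 10^14

Products/powers → add relative errors in quadrature, weighted by exponent:
  (3·δz/z)² = (3×0.0368)² = 0.0122;  (2·δa/a)² = (2×0.114)² = 0.0518;  (3·δw/w)² = (3×0.0321)² = 0.00927;  (1·δq/q)² = (1×0.101)² = 0.0102
δQ/Q = √(0.0835) = 0.289
Q = 2.86e+14, so δQ = 0.289 × 2.86e+14 = 8.27e+13.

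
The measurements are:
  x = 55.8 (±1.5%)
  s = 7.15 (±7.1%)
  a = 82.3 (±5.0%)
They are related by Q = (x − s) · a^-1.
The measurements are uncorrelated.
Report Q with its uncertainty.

Let u = x − s = 48.6. δu = √(δx² + δs²) = √(0.701 + 0.258) = 0.979, so δu/u = 0.0201.
Q is then a monomial in u, a:
δQ/Q = √((δu/u)² + (-1·δa/a)²) = √(0.000405 + 0.00250) = 0.0539
Q = 0.591, so δQ = 0.0539 × 0.591 = 0.0319.

0.591 ± 0.0319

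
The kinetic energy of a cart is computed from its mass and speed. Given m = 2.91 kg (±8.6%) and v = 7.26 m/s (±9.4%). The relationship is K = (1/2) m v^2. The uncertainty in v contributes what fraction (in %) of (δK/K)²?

82.7%

(δK/K)² = (1·δm/m)² + (2·δv/v)²
  m term: (1×0.0860)² = 0.00740
  v term: (2×0.0940)² = 0.0353
Total = 0.0427. Share from v = 0.0353/0.0427 = 0.827.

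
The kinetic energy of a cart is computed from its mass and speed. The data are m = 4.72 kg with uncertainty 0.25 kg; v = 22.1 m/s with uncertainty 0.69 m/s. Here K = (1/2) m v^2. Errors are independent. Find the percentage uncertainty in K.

8.19%

Products/powers → add relative errors in quadrature, weighted by exponent:
  (1·δm/m)² = (1×0.0530)² = 0.00281;  (2·δv/v)² = (2×0.0312)² = 0.00390
δK/K = √(0.00670) = 0.0819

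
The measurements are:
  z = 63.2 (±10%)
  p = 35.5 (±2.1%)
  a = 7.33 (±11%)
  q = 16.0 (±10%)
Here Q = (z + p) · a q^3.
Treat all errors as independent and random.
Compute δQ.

Let u = z + p = 98.7. δu = √(δz² + δp²) = √(39.9 + 0.556) = 6.36, so δu/u = 0.0645.
Q is then a monomial in u, a, q:
δQ/Q = √((δu/u)² + (1·δa/a)² + (3·δq/q)²) = √(0.00416 + 0.0121 + 0.0900) = 0.326
Q = 2.96e+06, so δQ = 0.326 × 2.96e+06 = 9.66e+05.

9.66e+05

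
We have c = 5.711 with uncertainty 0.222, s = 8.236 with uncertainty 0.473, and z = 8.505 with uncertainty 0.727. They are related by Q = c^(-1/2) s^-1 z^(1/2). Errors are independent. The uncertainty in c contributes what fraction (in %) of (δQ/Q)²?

6.87%

(δQ/Q)² = (−½·δc/c)² + (-1·δs/s)² + (½·δz/z)²
  c term: (-0.5×0.0389)² = 0.000378
  s term: (-1×0.0574)² = 0.00330
  z term: (0.5×0.0855)² = 0.00183
Total = 0.00550. Share from c = 0.000378/0.00550 = 0.0687.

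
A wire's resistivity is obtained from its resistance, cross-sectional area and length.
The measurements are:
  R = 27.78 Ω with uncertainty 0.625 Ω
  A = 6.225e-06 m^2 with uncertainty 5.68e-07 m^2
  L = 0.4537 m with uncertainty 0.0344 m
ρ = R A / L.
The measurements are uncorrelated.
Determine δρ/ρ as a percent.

12.1%

Products/powers → add relative errors in quadrature, weighted by exponent:
  (1·δR/R)² = (1×0.0225)² = 0.000506;  (1·δA/A)² = (1×0.0912)² = 0.00833;  (-1·δL/L)² = (-1×0.0758)² = 0.00575
δρ/ρ = √(0.0146) = 0.121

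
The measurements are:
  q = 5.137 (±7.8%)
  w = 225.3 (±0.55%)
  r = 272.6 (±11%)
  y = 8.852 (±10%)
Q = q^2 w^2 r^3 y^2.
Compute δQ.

Products/powers → add relative errors in quadrature, weighted by exponent:
  (2·δq/q)² = (2×0.0780)² = 0.0243;  (2·δw/w)² = (2×0.00550)² = 0.000121;  (3·δr/r)² = (3×0.110)² = 0.109;  (2·δy/y)² = (2×0.100)² = 0.0400
δQ/Q = √(0.173) = 0.416
Q = 2.126e+15, so δQ = 0.416 × 2.126e+15 = 8.85e+14.

8.85e+14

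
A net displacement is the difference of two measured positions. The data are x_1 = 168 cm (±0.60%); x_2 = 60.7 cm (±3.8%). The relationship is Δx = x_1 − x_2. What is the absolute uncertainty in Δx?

Δx is a linear combination, so absolute uncertainties add in quadrature:
  (δx_1)² = 1.02;  (δx_2)² = 5.32
δΔx = √(6.34) = 2.52 cm

2.52 cm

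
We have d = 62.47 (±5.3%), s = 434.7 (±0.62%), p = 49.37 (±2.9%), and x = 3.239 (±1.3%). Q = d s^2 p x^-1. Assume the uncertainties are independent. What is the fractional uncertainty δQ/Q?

Since Q is a product/quotient, work with relative uncertainties:
  (1·δd/d)² = (1×0.0530)² = 0.00281;  (2·δs/s)² = (2×0.00620)² = 0.000154;  (1·δp/p)² = (1×0.0290)² = 0.000841;  (-1·δx/x)² = (-1×0.0130)² = 0.000169
δQ/Q = √(0.00397) = 0.0630

0.0630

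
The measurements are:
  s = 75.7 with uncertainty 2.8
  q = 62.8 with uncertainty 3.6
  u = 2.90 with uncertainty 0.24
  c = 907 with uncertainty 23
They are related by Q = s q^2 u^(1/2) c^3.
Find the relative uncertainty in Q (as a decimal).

0.148

Q is a product of powers, so relative uncertainties combine in quadrature:
  (1·δs/s)² = (1×0.0370)² = 0.00137;  (2·δq/q)² = (2×0.0573)² = 0.0131;  (½·δu/u)² = (0.5×0.0828)² = 0.00171;  (3·δc/c)² = (3×0.0254)² = 0.00579
δQ/Q = √(0.0220) = 0.148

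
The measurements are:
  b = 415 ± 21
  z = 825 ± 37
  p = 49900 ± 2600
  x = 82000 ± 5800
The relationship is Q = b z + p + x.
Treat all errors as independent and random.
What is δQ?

Let w = b·z = 3.42e+05. δw/w = √((1·δb/b)² + (1·δz/z)²) = √(0.00256 + 0.00201) = 0.0676, so δw = 23200.
Q = w + p + x: δQ = √(δw² + δp² + δx²) = √(5.36e+08 + 6.76e+06 + 3.36e+07) = 24000

24000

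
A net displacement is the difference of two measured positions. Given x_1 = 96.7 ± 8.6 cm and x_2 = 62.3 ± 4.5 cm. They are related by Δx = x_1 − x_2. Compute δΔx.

Δx is a linear combination, so absolute uncertainties add in quadrature:
  (δx_1)² = 74.0;  (δx_2)² = 20.2
δΔx = √(94.2) = 9.71 cm

9.71 cm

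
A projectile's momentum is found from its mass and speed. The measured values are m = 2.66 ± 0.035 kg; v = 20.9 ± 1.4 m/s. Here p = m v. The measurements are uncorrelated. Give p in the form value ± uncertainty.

55.6 ± 3.80 kg·m/s

Since p is a product/quotient, work with relative uncertainties:
  (1·δm/m)² = (1×0.0132)² = 0.000173;  (1·δv/v)² = (1×0.0670)² = 0.00449
δp/p = √(0.00466) = 0.0683
p = 55.6 kg·m/s, so δp = 0.0683 × 55.6 = 3.80 kg·m/s.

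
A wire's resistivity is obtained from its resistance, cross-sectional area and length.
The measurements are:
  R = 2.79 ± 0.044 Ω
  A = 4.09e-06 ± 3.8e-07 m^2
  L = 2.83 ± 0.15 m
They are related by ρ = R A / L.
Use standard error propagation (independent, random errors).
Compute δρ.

4.36e-07 Ω·m

Since ρ is a product/quotient, work with relative uncertainties:
  (1·δR/R)² = (1×0.0158)² = 0.000249;  (1·δA/A)² = (1×0.0929)² = 0.00863;  (-1·δL/L)² = (-1×0.0530)² = 0.00281
δρ/ρ = √(0.0117) = 0.108
ρ = 4.03e-06 Ω·m, so δρ = 0.108 × 4.03e-06 = 4.36e-07 Ω·m.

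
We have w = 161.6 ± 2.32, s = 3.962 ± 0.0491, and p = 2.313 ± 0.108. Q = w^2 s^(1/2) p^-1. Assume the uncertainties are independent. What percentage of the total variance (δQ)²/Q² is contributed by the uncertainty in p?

(δQ/Q)² = (2·δw/w)² + (½·δs/s)² + (-1·δp/p)²
  w term: (2×0.0144)² = 0.000824
  s term: (0.5×0.0124)² = 3.84e-05
  p term: (-1×0.0467)² = 0.00218
Total = 0.00304. Share from p = 0.00218/0.00304 = 0.716.

71.6%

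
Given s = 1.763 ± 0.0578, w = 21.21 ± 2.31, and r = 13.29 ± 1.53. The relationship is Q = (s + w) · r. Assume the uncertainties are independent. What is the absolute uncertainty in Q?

46.7

Let u = s + w = 22.97. δu = √(δs² + δw²) = √(0.00334 + 5.34) = 2.31, so δu/u = 0.101.
Q is then a monomial in u, r:
δQ/Q = √((δu/u)² + (1·δr/r)²) = √(0.0101 + 0.0133) = 0.153
Q = 305.3, so δQ = 0.153 × 305.3 = 46.7.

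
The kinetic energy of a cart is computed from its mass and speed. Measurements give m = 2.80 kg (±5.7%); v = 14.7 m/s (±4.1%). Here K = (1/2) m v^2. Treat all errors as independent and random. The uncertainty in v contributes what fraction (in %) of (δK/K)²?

67.4%

(δK/K)² = (1·δm/m)² + (2·δv/v)²
  m term: (1×0.0570)² = 0.00325
  v term: (2×0.0410)² = 0.00672
Total = 0.00997. Share from v = 0.00672/0.00997 = 0.674.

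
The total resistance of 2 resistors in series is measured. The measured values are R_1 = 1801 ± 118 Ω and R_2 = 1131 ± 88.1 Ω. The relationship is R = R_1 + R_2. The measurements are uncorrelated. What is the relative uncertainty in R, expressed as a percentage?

5.02%

R is a linear combination, so absolute uncertainties add in quadrature:
  (δR_1)² = 13900;  (δR_2)² = 7760
δR = √(21700) = 147 Ω
R = 2932 Ω, so δR/R = 147/2932 = 0.0502.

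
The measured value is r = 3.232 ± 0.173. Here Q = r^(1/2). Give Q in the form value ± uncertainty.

1.798 ± 0.0481

Q ∝ r^(1/2), so δQ/Q = |½| · δr/r = 0.5 × 0.0535 = 0.0268.
Q = 1.798, so δQ = 0.0268 × 1.798 = 0.0481.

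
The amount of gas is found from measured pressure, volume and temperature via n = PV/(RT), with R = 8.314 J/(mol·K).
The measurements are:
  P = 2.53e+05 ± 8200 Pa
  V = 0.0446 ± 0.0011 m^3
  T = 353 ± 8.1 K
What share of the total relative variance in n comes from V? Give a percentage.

(δn/n)² = (1·δP/P)² + (1·δV/V)² + (-1·δT/T)²
  P term: (1×0.0324)² = 0.00105
  V term: (1×0.0247)² = 0.000608
  T term: (-1×0.0229)² = 0.000527
Total = 0.00219. Share from V = 0.000608/0.00219 = 0.278.

27.8%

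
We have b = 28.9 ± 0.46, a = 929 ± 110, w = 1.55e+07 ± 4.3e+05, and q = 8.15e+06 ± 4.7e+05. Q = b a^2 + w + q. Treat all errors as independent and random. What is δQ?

Let p = b·a^2 = 2.49e+07. δp/p = √((1·δb/b)² + (2·δa/a)²) = √(0.000253 + 0.0561) = 0.237, so δp = 5.92e+06.
Q = p + w + q: δQ = √(δp² + δw² + δq²) = √(3.5e+13 + 1.85e+11 + 2.21e+11) = 5.95e+06

5.95e+06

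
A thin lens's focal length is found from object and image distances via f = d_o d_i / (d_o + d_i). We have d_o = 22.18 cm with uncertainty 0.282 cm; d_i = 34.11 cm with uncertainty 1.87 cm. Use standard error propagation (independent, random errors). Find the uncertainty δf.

0.308 cm

∂f/∂d_o = (d_i/(d_o+d_i))² = 0.367;  ∂f/∂d_i = (d_o/(d_o+d_i))² = 0.155
δf = √((∂f/∂d_o · δd_o)² + (∂f/∂d_i · δd_i)²) = √(0.0107 + 0.0843) = 0.308 cm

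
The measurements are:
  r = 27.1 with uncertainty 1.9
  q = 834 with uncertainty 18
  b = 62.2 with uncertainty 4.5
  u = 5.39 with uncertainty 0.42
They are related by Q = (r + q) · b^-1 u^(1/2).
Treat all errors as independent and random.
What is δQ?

2.73

Let w = r + q = 861. δw = √(δr² + δq²) = √(3.61 + 324) = 18.1, so δw/w = 0.0210.
Q is then a monomial in w, b, u:
δQ/Q = √((δw/w)² + (-1·δb/b)² + (½·δu/u)²) = √(0.000442 + 0.00523 + 0.00152) = 0.0848
Q = 32.1, so δQ = 0.0848 × 32.1 = 2.73.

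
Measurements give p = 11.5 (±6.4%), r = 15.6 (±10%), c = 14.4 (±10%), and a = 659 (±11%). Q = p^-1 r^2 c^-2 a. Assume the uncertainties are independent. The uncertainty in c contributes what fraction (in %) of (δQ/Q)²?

(δQ/Q)² = (-1·δp/p)² + (2·δr/r)² + (-2·δc/c)² + (1·δa/a)²
  p term: (-1×0.0640)² = 0.00410
  r term: (2×0.100)² = 0.0400
  c term: (-2×0.100)² = 0.0400
  a term: (1×0.110)² = 0.0121
Total = 0.0962. Share from c = 0.0400/0.0962 = 0.416.

41.6%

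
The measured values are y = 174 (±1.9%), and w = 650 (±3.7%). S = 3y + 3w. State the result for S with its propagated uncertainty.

Absolute uncertainties add in quadrature for a linear combination:
  (3·δy)² = 98.4;  (3·δw)² = 5210
δS = √(5300) = 72.8
S = 2470.

2470 ± 72.8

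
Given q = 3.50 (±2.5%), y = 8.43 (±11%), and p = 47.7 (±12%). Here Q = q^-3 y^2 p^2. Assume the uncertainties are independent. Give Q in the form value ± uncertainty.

Relative error in a monomial: (δQ/Q)² = Σ (nᵢ · δxᵢ/xᵢ)².
  (-3·δq/q)² = (-3×0.0250)² = 0.00563;  (2·δy/y)² = (2×0.110)² = 0.0484;  (2·δp/p)² = (2×0.120)² = 0.0576
δQ/Q = √(0.112) = 0.334
Q = 3770, so δQ = 0.334 × 3770 = 1260.

3770 ± 1260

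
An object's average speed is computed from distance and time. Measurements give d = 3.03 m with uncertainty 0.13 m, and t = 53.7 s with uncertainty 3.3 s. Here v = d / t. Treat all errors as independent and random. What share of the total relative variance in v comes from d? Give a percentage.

32.8%

(δv/v)² = (1·δd/d)² + (-1·δt/t)²
  d term: (1×0.0429)² = 0.00184
  t term: (-1×0.0615)² = 0.00378
Total = 0.00562. Share from d = 0.00184/0.00562 = 0.328.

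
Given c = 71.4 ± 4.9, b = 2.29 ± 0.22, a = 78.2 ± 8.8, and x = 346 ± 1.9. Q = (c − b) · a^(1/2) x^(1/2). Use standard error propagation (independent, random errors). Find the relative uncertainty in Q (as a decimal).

0.0906

Let u = c − b = 69.1. δu = √(δc² + δb²) = √(24.0 + 0.0484) = 4.90, so δu/u = 0.0710.
Q is then a monomial in u, a, x:
δQ/Q = √((δu/u)² + (½·δa/a)² + (½·δx/x)²) = √(0.00504 + 0.00317 + 7.54e-06) = 0.0906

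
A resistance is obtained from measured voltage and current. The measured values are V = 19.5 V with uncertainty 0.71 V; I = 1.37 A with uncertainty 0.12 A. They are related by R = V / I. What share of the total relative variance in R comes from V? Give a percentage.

14.7%

(δR/R)² = (1·δV/V)² + (-1·δI/I)²
  V term: (1×0.0364)² = 0.00133
  I term: (-1×0.0876)² = 0.00767
Total = 0.00900. Share from V = 0.00133/0.00900 = 0.147.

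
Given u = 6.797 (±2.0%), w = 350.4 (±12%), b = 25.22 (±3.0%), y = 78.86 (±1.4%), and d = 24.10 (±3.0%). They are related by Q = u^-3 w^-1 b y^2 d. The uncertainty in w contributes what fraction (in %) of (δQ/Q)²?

70.0%

(δQ/Q)² = (-3·δu/u)² + (-1·δw/w)² + (1·δb/b)² + (2·δy/y)² + (1·δd/d)²
  u term: (-3×0.0200)² = 0.00360
  w term: (-1×0.120)² = 0.0144
  b term: (1×0.0300)² = 0.000900
  y term: (2×0.0140)² = 0.000784
  d term: (1×0.0300)² = 0.000900
Total = 0.0206. Share from w = 0.0144/0.0206 = 0.700.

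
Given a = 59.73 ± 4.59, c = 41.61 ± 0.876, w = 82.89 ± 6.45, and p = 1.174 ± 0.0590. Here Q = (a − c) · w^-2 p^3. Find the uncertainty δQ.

0.00144

Let u = a − c = 18.12. δu = √(δa² + δc²) = √(21.1 + 0.767) = 4.67, so δu/u = 0.258.
Q is then a monomial in u, w, p:
δQ/Q = √((δu/u)² + (-2·δw/w)² + (3·δp/p)²) = √(0.0665 + 0.0242 + 0.0227) = 0.337
Q = 0.004267, so δQ = 0.337 × 0.004267 = 0.00144.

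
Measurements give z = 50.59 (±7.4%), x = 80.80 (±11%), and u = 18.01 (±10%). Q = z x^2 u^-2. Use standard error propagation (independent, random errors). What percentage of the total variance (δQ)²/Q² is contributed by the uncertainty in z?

(δQ/Q)² = (1·δz/z)² + (2·δx/x)² + (-2·δu/u)²
  z term: (1×0.0740)² = 0.00548
  x term: (2×0.110)² = 0.0484
  u term: (-2×0.100)² = 0.0400
Total = 0.0939. Share from z = 0.00548/0.0939 = 0.0583.

5.83%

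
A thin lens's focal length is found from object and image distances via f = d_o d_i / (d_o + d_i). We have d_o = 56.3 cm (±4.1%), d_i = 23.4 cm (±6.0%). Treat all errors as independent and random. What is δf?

0.728 cm

∂f/∂d_o = (d_i/(d_o+d_i))² = 0.0862;  ∂f/∂d_i = (d_o/(d_o+d_i))² = 0.499
δf = √((∂f/∂d_o · δd_o)² + (∂f/∂d_i · δd_i)²) = √(0.0396 + 0.491) = 0.728 cm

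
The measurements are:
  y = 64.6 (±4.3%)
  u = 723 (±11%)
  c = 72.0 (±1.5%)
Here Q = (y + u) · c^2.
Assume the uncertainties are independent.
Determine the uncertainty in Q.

Let w = y + u = 788. δw = √(δy² + δu²) = √(7.72 + 6330) = 79.6, so δw/w = 0.101.
Q is then a monomial in w, c:
δQ/Q = √((δw/w)² + (2·δc/c)²) = √(0.0102 + 0.000900) = 0.105
Q = 4.08e+06, so δQ = 0.105 × 4.08e+06 = 4.3e+05.

4.3e+05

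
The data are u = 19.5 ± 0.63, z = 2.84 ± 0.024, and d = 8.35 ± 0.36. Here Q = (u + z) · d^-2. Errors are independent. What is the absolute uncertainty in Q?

Let w = u + z = 22.3. δw = √(δu² + δz²) = √(0.397 + 0.000576) = 0.630, so δw/w = 0.0282.
Q is then a monomial in w, d:
δQ/Q = √((δw/w)² + (-2·δd/d)²) = √(0.000796 + 0.00744) = 0.0907
Q = 0.320, so δQ = 0.0907 × 0.320 = 0.0291.

0.0291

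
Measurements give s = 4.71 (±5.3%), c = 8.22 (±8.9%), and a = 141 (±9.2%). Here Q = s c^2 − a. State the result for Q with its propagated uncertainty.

Let p = s·c^2 = 318. δp/p = √((1·δs/s)² + (2·δc/c)²) = √(0.00281 + 0.0317) = 0.186, so δp = 59.1.
Q = p − a: δQ = √(δp² + δa²) = √(3490 + 168) = 60.5
Q = 177.

177 ± 60.5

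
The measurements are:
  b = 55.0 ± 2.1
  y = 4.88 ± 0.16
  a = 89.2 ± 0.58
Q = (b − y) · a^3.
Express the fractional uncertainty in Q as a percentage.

4.63%

Let u = b − y = 50.1. δu = √(δb² + δy²) = √(4.41 + 0.0256) = 2.11, so δu/u = 0.0420.
Q is then a monomial in u, a:
δQ/Q = √((δu/u)² + (3·δa/a)²) = √(0.00177 + 0.000381) = 0.0463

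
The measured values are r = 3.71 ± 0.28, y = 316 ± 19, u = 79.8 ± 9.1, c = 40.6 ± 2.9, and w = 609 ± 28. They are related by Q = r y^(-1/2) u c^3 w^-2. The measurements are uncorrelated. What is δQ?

0.817

Each factor contributes (exponent × relative error)² to (δQ/Q)²:
  (1·δr/r)² = (1×0.0755)² = 0.00570;  (−½·δy/y)² = (-0.5×0.0601)² = 0.000904;  (1·δu/u)² = (1×0.114)² = 0.0130;  (3·δc/c)² = (3×0.0714)² = 0.0459;  (-2·δw/w)² = (-2×0.0460)² = 0.00846
δQ/Q = √(0.0740) = 0.272
Q = 3.01, so δQ = 0.272 × 3.01 = 0.817.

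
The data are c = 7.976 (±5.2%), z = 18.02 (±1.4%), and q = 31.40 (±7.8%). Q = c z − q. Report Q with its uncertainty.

112.3 ± 8.12

Let p = c·z = 143.7. δp/p = √((1·δc/c)² + (1·δz/z)²) = √(0.00270 + 0.000196) = 0.0539, so δp = 7.74.
Q = p − q: δQ = √(δp² + δq²) = √(59.9 + 6.00) = 8.12
Q = 112.3.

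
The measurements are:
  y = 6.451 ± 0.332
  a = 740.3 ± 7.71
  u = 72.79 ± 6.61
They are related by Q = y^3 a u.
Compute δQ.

2.6e+06

Since Q is a product/quotient, work with relative uncertainties:
  (3·δy/y)² = (3×0.0515)² = 0.0238;  (1·δa/a)² = (1×0.0104)² = 0.000108;  (1·δu/u)² = (1×0.0908)² = 0.00825
δQ/Q = √(0.0322) = 0.179
Q = 1.447e+07, so δQ = 0.179 × 1.447e+07 = 2.6e+06.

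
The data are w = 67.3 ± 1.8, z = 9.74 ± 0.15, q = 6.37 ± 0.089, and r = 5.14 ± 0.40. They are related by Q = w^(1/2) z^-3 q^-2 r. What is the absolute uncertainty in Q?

0.000108

Products/powers → add relative errors in quadrature, weighted by exponent:
  (½·δw/w)² = (0.5×0.0267)² = 0.000179;  (-3·δz/z)² = (-3×0.0154)² = 0.00213;  (-2·δq/q)² = (-2×0.0140)² = 0.000781;  (1·δr/r)² = (1×0.0778)² = 0.00606
δQ/Q = √(0.00915) = 0.0957
Q = 0.00112, so δQ = 0.0957 × 0.00112 = 0.000108.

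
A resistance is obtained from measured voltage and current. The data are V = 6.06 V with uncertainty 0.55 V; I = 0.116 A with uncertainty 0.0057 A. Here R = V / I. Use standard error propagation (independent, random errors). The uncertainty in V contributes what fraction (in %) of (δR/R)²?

77.3%

(δR/R)² = (1·δV/V)² + (-1·δI/I)²
  V term: (1×0.0908)² = 0.00824
  I term: (-1×0.0491)² = 0.00241
Total = 0.0107. Share from V = 0.00824/0.0107 = 0.773.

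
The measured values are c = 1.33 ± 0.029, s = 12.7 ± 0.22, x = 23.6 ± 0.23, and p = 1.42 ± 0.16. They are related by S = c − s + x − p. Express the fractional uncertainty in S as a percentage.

S is a linear combination, so absolute uncertainties add in quadrature:
  (δc)² = 0.000841;  (δs)² = 0.0484;  (δx)² = 0.0529;  (δp)² = 0.0256
δS = √(0.128) = 0.357
S = 10.8, so δS/S = 0.357/10.8 = 0.0331.

3.31%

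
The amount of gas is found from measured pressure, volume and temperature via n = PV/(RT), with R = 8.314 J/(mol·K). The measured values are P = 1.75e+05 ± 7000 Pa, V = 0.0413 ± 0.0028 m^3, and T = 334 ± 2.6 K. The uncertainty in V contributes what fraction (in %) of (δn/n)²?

(δn/n)² = (1·δP/P)² + (1·δV/V)² + (-1·δT/T)²
  P term: (1×0.0400)² = 0.00160
  V term: (1×0.0678)² = 0.00460
  T term: (-1×0.00778)² = 6.06e-05
Total = 0.00626. Share from V = 0.00460/0.00626 = 0.735.

73.5%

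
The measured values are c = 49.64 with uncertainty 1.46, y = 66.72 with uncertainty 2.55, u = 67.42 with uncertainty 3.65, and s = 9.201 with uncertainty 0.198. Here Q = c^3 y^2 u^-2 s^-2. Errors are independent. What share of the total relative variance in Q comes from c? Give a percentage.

(δQ/Q)² = (3·δc/c)² + (2·δy/y)² + (-2·δu/u)² + (-2·δs/s)²
  c term: (3×0.0294)² = 0.00779
  y term: (2×0.0382)² = 0.00584
  u term: (-2×0.0541)² = 0.0117
  s term: (-2×0.0215)² = 0.00185
Total = 0.0272. Share from c = 0.00779/0.0272 = 0.286.

28.6%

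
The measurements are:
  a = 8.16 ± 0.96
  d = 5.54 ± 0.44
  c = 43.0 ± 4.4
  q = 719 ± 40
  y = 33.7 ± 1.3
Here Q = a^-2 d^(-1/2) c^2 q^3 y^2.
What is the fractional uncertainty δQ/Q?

Since Q is a product/quotient, work with relative uncertainties:
  (-2·δa/a)² = (-2×0.118)² = 0.0554;  (−½·δd/d)² = (-0.5×0.0794)² = 0.00158;  (2·δc/c)² = (2×0.102)² = 0.0419;  (3·δq/q)² = (3×0.0556)² = 0.0279;  (2·δy/y)² = (2×0.0386)² = 0.00595
δQ/Q = √(0.133) = 0.364

0.364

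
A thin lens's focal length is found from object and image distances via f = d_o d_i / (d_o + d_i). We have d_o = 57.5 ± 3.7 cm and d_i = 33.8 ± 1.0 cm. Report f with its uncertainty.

21.3 ± 0.644 cm

∂f/∂d_o = (d_i/(d_o+d_i))² = 0.137;  ∂f/∂d_i = (d_o/(d_o+d_i))² = 0.397
δf = √((∂f/∂d_o · δd_o)² + (∂f/∂d_i · δd_i)²) = √(0.257 + 0.157) = 0.644 cm
f = 21.3 cm.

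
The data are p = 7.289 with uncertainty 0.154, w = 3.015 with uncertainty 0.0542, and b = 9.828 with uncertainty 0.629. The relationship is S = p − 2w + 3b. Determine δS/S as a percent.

6.17%

For a sum/difference, combine absolute errors in quadrature:
  (δp)² = 0.0237;  (2·δw)² = 0.0118;  (3·δb)² = 3.56
δS = √(3.60) = 1.90
S = 30.74, so δS/S = 1.90/30.74 = 0.0617.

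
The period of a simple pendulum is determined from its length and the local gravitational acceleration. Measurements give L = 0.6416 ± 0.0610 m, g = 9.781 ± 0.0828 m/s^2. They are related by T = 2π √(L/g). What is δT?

Relative error in a monomial: (δT/T)² = Σ (nᵢ · δxᵢ/xᵢ)².
  (½·δL/L)² = (0.5×0.0951)² = 0.00226;  (−½·δg/g)² = (-0.5×0.00847)² = 1.79e-05
δT/T = √(0.00228) = 0.0477
T = 1.609 s, so δT = 0.0477 × 1.609 = 0.0768 s.

0.0768 s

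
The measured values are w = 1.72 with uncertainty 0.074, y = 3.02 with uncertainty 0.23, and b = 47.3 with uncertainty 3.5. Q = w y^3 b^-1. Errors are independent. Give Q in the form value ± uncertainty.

1.00 ± 0.244

Q is a product of powers, so relative uncertainties combine in quadrature:
  (1·δw/w)² = (1×0.0430)² = 0.00185;  (3·δy/y)² = (3×0.0762)² = 0.0522;  (-1·δb/b)² = (-1×0.0740)² = 0.00548
δQ/Q = √(0.0595) = 0.244
Q = 1.00, so δQ = 0.244 × 1.00 = 0.244.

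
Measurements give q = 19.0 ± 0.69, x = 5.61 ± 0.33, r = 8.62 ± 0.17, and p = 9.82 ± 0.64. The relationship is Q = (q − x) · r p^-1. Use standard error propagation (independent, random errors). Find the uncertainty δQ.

Let u = q − x = 13.4. δu = √(δq² + δx²) = √(0.476 + 0.109) = 0.765, so δu/u = 0.0571.
Q is then a monomial in u, r, p:
δQ/Q = √((δu/u)² + (1·δr/r)² + (-1·δp/p)²) = √(0.00326 + 0.000389 + 0.00425) = 0.0889
Q = 11.8, so δQ = 0.0889 × 11.8 = 1.04.

1.04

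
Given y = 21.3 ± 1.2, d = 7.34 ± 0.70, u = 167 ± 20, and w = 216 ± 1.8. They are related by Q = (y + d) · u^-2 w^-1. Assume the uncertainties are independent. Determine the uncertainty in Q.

Let h = y + d = 28.6. δh = √(δy² + δd²) = √(1.44 + 0.490) = 1.39, so δh/h = 0.0485.
Q is then a monomial in h, u, w:
δQ/Q = √((δh/h)² + (-2·δu/u)² + (-1·δw/w)²) = √(0.00235 + 0.0574 + 6.94e-05) = 0.245
Q = 4.75e-06, so δQ = 0.245 × 4.75e-06 = 1.16e-06.

1.16e-06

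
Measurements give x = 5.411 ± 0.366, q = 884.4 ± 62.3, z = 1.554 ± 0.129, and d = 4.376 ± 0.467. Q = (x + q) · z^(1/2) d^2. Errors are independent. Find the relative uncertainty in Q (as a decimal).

Let u = x + q = 889.8. δu = √(δx² + δq²) = √(0.134 + 3880) = 62.3, so δu/u = 0.0700.
Q is then a monomial in u, z, d:
δQ/Q = √((δu/u)² + (½·δz/z)² + (2·δd/d)²) = √(0.00490 + 0.00172 + 0.0456) = 0.228

0.228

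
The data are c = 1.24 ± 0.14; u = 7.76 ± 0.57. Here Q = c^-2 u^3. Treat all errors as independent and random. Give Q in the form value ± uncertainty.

304 ± 95.9

Q is a product of powers, so relative uncertainties combine in quadrature:
  (-2·δc/c)² = (-2×0.113)² = 0.0510;  (3·δu/u)² = (3×0.0735)² = 0.0486
δQ/Q = √(0.0995) = 0.316
Q = 304, so δQ = 0.316 × 304 = 95.9.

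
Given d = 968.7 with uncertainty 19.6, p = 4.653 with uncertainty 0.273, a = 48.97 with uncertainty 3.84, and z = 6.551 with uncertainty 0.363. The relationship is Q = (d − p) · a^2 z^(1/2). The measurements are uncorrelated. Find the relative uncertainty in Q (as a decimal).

0.161

Let u = d − p = 964.0. δu = √(δd² + δp²) = √(384 + 0.0745) = 19.6, so δu/u = 0.0203.
Q is then a monomial in u, a, z:
δQ/Q = √((δu/u)² + (2·δa/a)² + (½·δz/z)²) = √(0.000413 + 0.0246 + 0.000768) = 0.161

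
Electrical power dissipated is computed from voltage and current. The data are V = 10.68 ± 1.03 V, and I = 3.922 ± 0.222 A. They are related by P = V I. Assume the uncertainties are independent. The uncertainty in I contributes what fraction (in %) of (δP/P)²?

25.6%

(δP/P)² = (1·δV/V)² + (1·δI/I)²
  V term: (1×0.0964)² = 0.00930
  I term: (1×0.0566)² = 0.00320
Total = 0.0125. Share from I = 0.00320/0.0125 = 0.256.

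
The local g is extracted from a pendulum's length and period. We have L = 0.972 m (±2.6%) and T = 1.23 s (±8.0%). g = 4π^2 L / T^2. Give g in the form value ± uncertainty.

Products/powers → add relative errors in quadrature, weighted by exponent:
  (1·δL/L)² = (1×0.0260)² = 0.000676;  (-2·δT/T)² = (-2×0.0800)² = 0.0256
δg/g = √(0.0263) = 0.162
g = 25.4 m/s^2, so δg = 0.162 × 25.4 = 4.11 m/s^2.

25.4 ± 4.11 m/s^2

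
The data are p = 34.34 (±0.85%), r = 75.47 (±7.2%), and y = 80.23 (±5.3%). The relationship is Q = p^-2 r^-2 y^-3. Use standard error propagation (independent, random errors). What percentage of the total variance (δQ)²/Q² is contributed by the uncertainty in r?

44.8%

(δQ/Q)² = (-2·δp/p)² + (-2·δr/r)² + (-3·δy/y)²
  p term: (-2×0.00850)² = 0.000289
  r term: (-2×0.0720)² = 0.0207
  y term: (-3×0.0530)² = 0.0253
Total = 0.0463. Share from r = 0.0207/0.0463 = 0.448.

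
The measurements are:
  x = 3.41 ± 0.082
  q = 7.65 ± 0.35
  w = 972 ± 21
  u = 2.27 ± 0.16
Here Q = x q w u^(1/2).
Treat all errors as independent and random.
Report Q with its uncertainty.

38200 ± 2530

Q is a product of powers, so relative uncertainties combine in quadrature:
  (1·δx/x)² = (1×0.0240)² = 0.000578;  (1·δq/q)² = (1×0.0458)² = 0.00209;  (1·δw/w)² = (1×0.0216)² = 0.000467;  (½·δu/u)² = (0.5×0.0705)² = 0.00124
δQ/Q = √(0.00438) = 0.0662
Q = 38200, so δQ = 0.0662 × 38200 = 2530.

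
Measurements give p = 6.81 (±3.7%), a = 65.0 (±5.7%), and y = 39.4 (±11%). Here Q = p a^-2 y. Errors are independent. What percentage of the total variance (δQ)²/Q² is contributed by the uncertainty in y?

45.7%

(δQ/Q)² = (1·δp/p)² + (-2·δa/a)² + (1·δy/y)²
  p term: (1×0.0370)² = 0.00137
  a term: (-2×0.0570)² = 0.0130
  y term: (1×0.110)² = 0.0121
Total = 0.0265. Share from y = 0.0121/0.0265 = 0.457.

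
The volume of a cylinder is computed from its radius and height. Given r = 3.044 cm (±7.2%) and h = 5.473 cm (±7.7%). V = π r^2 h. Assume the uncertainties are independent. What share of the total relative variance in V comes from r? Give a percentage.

77.8%

(δV/V)² = (2·δr/r)² + (1·δh/h)²
  r term: (2×0.0720)² = 0.0207
  h term: (1×0.0770)² = 0.00593
Total = 0.0267. Share from r = 0.0207/0.0267 = 0.778.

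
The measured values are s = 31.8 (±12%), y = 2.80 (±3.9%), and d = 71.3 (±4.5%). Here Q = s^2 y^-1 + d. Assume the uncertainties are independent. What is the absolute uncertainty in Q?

Let p = s^2·y^-1 = 361. δp/p = √((2·δs/s)² + (-1·δy/y)²) = √(0.0576 + 0.00152) = 0.243, so δp = 87.8.
Q = p + d: δQ = √(δp² + δd²) = √(7710 + 10.3) = 87.9

87.9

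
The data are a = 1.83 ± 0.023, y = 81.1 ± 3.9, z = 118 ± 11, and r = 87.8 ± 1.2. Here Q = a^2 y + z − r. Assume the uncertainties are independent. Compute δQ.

Let p = a^2·y = 272. δp/p = √((2·δa/a)² + (1·δy/y)²) = √(0.000632 + 0.00231) = 0.0543, so δp = 14.7.
Q = p + z − r: δQ = √(δp² + δz² + δr²) = √(217 + 121 + 1.44) = 18.4

18.4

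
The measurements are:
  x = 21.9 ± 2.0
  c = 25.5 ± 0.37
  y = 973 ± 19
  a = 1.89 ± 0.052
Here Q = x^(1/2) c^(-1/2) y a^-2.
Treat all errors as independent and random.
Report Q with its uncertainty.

Since Q is a product/quotient, work with relative uncertainties:
  (½·δx/x)² = (0.5×0.0913)² = 0.00209;  (−½·δc/c)² = (-0.5×0.0145)² = 5.26e-05;  (1·δy/y)² = (1×0.0195)² = 0.000381;  (-2·δa/a)² = (-2×0.0275)² = 0.00303
δQ/Q = √(0.00555) = 0.0745
Q = 252, so δQ = 0.0745 × 252 = 18.8.

252 ± 18.8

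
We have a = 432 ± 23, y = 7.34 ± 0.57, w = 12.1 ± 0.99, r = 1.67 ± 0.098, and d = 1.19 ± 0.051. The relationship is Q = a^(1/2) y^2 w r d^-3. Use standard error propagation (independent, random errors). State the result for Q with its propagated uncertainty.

13400 ± 3050

Q is a product of powers, so relative uncertainties combine in quadrature:
  (½·δa/a)² = (0.5×0.0532)² = 0.000709;  (2·δy/y)² = (2×0.0777)² = 0.0241;  (1·δw/w)² = (1×0.0818)² = 0.00669;  (1·δr/r)² = (1×0.0587)² = 0.00344;  (-3·δd/d)² = (-3×0.0429)² = 0.0165
δQ/Q = √(0.0515) = 0.227
Q = 13400, so δQ = 0.227 × 13400 = 3050.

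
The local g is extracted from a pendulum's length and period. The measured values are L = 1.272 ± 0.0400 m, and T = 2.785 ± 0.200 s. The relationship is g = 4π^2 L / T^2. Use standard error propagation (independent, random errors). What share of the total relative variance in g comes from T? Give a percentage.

95.4%

(δg/g)² = (1·δL/L)² + (-2·δT/T)²
  L term: (1×0.0314)² = 0.000989
  T term: (-2×0.0718)² = 0.0206
Total = 0.0216. Share from T = 0.0206/0.0216 = 0.954.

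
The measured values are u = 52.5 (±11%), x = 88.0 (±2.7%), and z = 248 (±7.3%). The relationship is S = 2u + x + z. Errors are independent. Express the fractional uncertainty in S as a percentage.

Sums and differences: (δS)² = Σ (cᵢ δxᵢ)².
  (2·δu)² = 133;  (δx)² = 5.65;  (δz)² = 328
δS = √(467) = 21.6
S = 441, so δS/S = 21.6/441 = 0.0490.

4.90%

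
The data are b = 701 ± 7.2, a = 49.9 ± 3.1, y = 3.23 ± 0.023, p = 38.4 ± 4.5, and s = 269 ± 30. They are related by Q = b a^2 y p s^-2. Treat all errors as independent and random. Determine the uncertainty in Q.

For a monomial Q ∝ b, a^2, y, p, s^-2, fractional errors add in quadrature:
  (1·δb/b)² = (1×0.0103)² = 0.000105;  (2·δa/a)² = (2×0.0621)² = 0.0154;  (1·δy/y)² = (1×0.00712)² = 5.07e-05;  (1·δp/p)² = (1×0.117)² = 0.0137;  (-2·δs/s)² = (-2×0.112)² = 0.0498
δQ/Q = √(0.0791) = 0.281
Q = 2990, so δQ = 0.281 × 2990 = 841.

841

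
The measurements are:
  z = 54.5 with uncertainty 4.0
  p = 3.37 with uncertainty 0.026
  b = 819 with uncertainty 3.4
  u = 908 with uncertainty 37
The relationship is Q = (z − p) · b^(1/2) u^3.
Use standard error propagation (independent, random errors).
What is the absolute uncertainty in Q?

1.59e+11

Let w = z − p = 51.1. δw = √(δz² + δp²) = √(16.0 + 0.000676) = 4.00, so δw/w = 0.0782.
Q is then a monomial in w, b, u:
δQ/Q = √((δw/w)² + (½·δb/b)² + (3·δu/u)²) = √(0.00612 + 4.31e-06 + 0.0149) = 0.145
Q = 1.1e+12, so δQ = 0.145 × 1.1e+12 = 1.59e+11.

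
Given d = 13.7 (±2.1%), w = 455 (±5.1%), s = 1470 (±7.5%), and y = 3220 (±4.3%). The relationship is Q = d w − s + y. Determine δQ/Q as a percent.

Let p = d·w = 6230. δp/p = √((1·δd/d)² + (1·δw/w)²) = √(0.000441 + 0.00260) = 0.0552, so δp = 344.
Q = p − s + y: δQ = √(δp² + δs² + δy²) = √(1.18e+05 + 12200 + 19200) = 387
Q = 7980, so δQ/Q = 387/7980 = 0.0484.

4.84%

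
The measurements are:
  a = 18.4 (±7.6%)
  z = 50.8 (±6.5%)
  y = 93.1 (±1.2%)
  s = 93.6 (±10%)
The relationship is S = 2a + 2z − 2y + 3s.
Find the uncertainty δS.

29.1

For a sum/difference, combine absolute errors in quadrature:
  (2·δa)² = 7.82;  (2·δz)² = 43.6;  (2·δy)² = 4.99;  (3·δs)² = 788
δS = √(845) = 29.1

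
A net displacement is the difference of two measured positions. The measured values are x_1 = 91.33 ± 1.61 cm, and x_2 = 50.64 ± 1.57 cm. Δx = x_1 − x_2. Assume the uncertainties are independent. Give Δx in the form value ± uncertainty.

40.69 ± 2.25 cm

Absolute uncertainties add in quadrature for a linear combination:
  (δx_1)² = 2.59;  (δx_2)² = 2.46
δΔx = √(5.06) = 2.25 cm
Δx = 40.69 cm.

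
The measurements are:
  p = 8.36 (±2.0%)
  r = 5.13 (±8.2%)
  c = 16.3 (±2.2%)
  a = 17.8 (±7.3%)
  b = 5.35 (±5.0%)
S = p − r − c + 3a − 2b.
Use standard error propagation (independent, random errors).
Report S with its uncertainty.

29.6 ± 3.98

Absolute uncertainties add in quadrature for a linear combination:
  (δp)² = 0.0280;  (δr)² = 0.177;  (δc)² = 0.129;  (3·δa)² = 15.2;  (2·δb)² = 0.286
δS = √(15.8) = 3.98
S = 29.6.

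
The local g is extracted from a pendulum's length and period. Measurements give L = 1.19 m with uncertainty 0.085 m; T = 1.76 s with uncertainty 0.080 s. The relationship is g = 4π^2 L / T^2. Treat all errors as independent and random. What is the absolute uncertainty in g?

Each factor contributes (exponent × relative error)² to (δg/g)²:
  (1·δL/L)² = (1×0.0714)² = 0.00510;  (-2·δT/T)² = (-2×0.0455)² = 0.00826
δg/g = √(0.0134) = 0.116
g = 15.2 m/s^2, so δg = 0.116 × 15.2 = 1.75 m/s^2.

1.75 m/s^2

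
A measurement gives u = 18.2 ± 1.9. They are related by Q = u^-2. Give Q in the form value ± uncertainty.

0.00302 ± 0.000630

Q ∝ u^-2, so δQ/Q = |-2| · δu/u = 2 × 0.104 = 0.209.
Q = 0.00302, so δQ = 0.209 × 0.00302 = 0.000630.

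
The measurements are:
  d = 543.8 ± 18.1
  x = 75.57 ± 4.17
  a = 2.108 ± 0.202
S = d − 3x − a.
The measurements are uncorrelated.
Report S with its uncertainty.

315.0 ± 22.0

Absolute uncertainties add in quadrature for a linear combination:
  (δd)² = 328;  (3·δx)² = 157;  (δa)² = 0.0408
δS = √(484) = 22.0
S = 315.0.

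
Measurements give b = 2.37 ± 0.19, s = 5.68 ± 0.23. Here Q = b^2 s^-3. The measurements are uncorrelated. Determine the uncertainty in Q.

For a monomial Q ∝ b^2, s^-3, fractional errors add in quadrature:
  (2·δb/b)² = (2×0.0802)² = 0.0257;  (-3·δs/s)² = (-3×0.0405)² = 0.0148
δQ/Q = √(0.0405) = 0.201
Q = 0.0307, so δQ = 0.201 × 0.0307 = 0.00617.

0.00617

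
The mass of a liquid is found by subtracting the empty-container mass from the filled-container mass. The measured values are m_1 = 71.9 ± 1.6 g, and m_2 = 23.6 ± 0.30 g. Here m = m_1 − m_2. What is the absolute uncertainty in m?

Absolute uncertainties add in quadrature for a linear combination:
  (δm_1)² = 2.56;  (δm_2)² = 0.0900
δm = √(2.65) = 1.63 g

1.63 g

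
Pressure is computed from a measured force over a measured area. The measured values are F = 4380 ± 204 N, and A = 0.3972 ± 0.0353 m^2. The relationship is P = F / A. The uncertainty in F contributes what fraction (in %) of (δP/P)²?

21.5%

(δP/P)² = (1·δF/F)² + (-1·δA/A)²
  F term: (1×0.0466)² = 0.00217
  A term: (-1×0.0889)² = 0.00790
Total = 0.0101. Share from F = 0.00217/0.0101 = 0.215.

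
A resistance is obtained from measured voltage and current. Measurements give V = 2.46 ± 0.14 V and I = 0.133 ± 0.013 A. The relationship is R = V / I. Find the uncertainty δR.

2.09 Ω

Since R is a product/quotient, work with relative uncertainties:
  (1·δV/V)² = (1×0.0569)² = 0.00324;  (-1·δI/I)² = (-1×0.0977)² = 0.00955
δR/R = √(0.0128) = 0.113
R = 18.5 Ω, so δR = 0.113 × 18.5 = 2.09 Ω.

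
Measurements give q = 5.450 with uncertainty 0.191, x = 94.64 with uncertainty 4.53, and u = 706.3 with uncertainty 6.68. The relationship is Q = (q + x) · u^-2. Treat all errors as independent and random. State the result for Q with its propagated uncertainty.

Let w = q + x = 100.1. δw = √(δq² + δx²) = √(0.0365 + 20.5) = 4.53, so δw/w = 0.0453.
Q is then a monomial in w, u:
δQ/Q = √((δw/w)² + (-2·δu/u)²) = √(0.00205 + 0.000358) = 0.0491
Q = 0.0002006, so δQ = 0.0491 × 0.0002006 = 9.85e-06.

(2.006 ± 0.0985) × 10^-4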